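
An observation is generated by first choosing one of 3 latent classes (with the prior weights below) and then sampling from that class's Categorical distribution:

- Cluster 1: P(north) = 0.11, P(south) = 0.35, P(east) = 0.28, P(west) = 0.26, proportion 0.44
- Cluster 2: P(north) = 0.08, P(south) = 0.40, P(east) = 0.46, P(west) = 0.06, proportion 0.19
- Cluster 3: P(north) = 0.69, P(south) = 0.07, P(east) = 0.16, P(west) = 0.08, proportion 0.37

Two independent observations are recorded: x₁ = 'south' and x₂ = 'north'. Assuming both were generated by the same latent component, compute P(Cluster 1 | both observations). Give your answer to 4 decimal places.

P(component k | x) = π_k·f_k(x) / marginal(x), where marginal(x) = Σ_j π_j·f_j(x).
Since both observations come from the same component, the likelihood for component k is f_k(x₁)·f_k(x₂).
  L_1 = [P(south | comp) = 0.35] × [0.11] = 0.0385
  L_2 = [P(south | comp) = 0.40] × [0.08] = 0.032
  L_3 = [P(south | comp) = 0.07] × [0.69] = 0.0483
Prior × likelihood for each component:
  π_1·L_1 = 0.44 × 0.0385 = 0.01694
  π_2·L_2 = 0.19 × 0.032 = 0.00608
  π_3·L_3 = 0.37 × 0.0483 = 0.017871
Normaliser: 0.01694 + 0.00608 + 0.017871 = 0.040891
P(Cluster 1 | x₁,x₂) = 0.01694 / 0.040891 ≈ 0.4143

0.4143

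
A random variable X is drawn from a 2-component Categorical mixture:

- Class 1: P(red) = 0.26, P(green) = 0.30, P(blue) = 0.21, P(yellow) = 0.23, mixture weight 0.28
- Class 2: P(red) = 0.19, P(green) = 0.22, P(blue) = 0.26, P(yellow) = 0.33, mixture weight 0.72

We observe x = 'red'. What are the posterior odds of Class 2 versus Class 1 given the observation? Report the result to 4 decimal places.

1.8791

Only the two components matter; the odds are (w_i f_i(x)) / (w_j f_j(x)).
Evaluate each component's likelihood at the observed value:
  f_1 = P(red | comp) = 0.26
  f_2 = P(red | comp) = 0.19
Odds = (0.72/0.28) × (0.19/0.26) = 2.57143 × 0.730769 ≈ 1.8791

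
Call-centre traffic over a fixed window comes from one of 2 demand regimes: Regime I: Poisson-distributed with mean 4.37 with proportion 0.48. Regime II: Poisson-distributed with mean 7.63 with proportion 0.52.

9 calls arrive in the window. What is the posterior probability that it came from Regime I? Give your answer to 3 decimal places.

P(component k | x) = P(Z=k)·f_k(x) / marginal(x), where marginal(x) = Σ_j P(Z=j)·f_j(x).
Poisson probabilities:
  f_I = e^(−4.37)·4.37^9/9! = 0.020263
  f_II = e^(−7.63)·7.63^9/9! = 0.117298
Weight by the priors:
  P(Z=I)·f_I = 0.48 × 0.020263 = 0.00972622
  P(Z=II)·f_II = 0.52 × 0.117298 = 0.060995
Denominator: 0.00972622 + 0.060995 = 0.0707212
So the posterior for Regime I is 0.00972622 / 0.0707212 ≈ 0.138.

0.138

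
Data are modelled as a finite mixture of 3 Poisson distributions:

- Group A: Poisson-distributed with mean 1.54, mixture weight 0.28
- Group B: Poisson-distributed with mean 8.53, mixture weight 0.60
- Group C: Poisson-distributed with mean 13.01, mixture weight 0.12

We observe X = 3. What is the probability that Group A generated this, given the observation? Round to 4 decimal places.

0.7473

Posterior ∝ prior × likelihood, so P(k | x) ∝ π_k f_k(x); normalise over all components.
Poisson probabilities:
  f_A = 0.130496
  f_B = 0.0204251
  f_C = 0.000821314
Multiply by the mixture weights:
  π_A·f_A = 0.28 × 0.130496 = 0.0365389
  π_B·f_B = 0.60 × 0.0204251 = 0.0122551
  π_C·f_C = 0.12 × 0.000821314 = 9.85577e-05
Normaliser: 0.0365389 + 0.0122551 + 9.85577e-05 = 0.0488925
So the posterior for Group A is 0.0365389 / 0.0488925 ≈ 0.7473.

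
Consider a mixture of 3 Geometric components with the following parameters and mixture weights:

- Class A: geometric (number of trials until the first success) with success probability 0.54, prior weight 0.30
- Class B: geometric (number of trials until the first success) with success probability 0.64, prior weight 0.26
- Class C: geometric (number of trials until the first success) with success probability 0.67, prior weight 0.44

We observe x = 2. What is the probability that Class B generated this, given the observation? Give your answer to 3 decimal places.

Apply Bayes' rule: the posterior for each component is proportional to its prior times its likelihood at x.
Component likelihoods at x = 2:
  L_A = 0.2484
  L_B = 0.2304
  L_C = 0.2211
Weight by the priors:
  π_A·L_A = 0.30 × 0.2484 = 0.07452
  π_B·L_B = 0.26 × 0.2304 = 0.059904
  π_C·L_C = 0.44 × 0.2211 = 0.097284
Marginal: 0.07452 + 0.059904 + 0.097284 = 0.231708
So the posterior for Class B is 0.059904 / 0.231708 ≈ 0.259.

0.259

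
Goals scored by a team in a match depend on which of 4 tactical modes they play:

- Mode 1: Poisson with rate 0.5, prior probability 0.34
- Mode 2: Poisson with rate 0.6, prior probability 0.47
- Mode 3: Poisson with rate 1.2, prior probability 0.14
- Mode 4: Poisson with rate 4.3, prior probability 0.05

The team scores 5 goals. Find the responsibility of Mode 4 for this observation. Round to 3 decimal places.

By Bayes' theorem, P(k | x) = w_k f_k(x) / Σ_j w_j f_j(x).
Evaluate each component's likelihood at the observed value:
  f_1 = e^(−0.5)·0.5^5/5! = 0.000157951
  f_2 = e^(−0.6)·0.6^5/5! = 0.00035563
  f_3 = e^(−1.2)·1.2^5/5! = 0.00624556
  f_4 = e^(−4.3)·4.3^5/5! = 0.166224
Multiply by the mixture weights:
  w_1·f_1 = 0.34 × 0.000157951 = 5.37032e-05
  w_2·f_2 = 0.47 × 0.00035563 = 0.000167146
  w_3·f_3 = 0.14 × 0.00624556 = 0.000874379
  w_4·f_4 = 0.05 × 0.166224 = 0.00831122
Marginal: 5.37032e-05 + 0.000167146 + 0.000874379 + 0.00831122 = 0.00940645
P(Mode 4 | the observation) ≈ 0.884

0.884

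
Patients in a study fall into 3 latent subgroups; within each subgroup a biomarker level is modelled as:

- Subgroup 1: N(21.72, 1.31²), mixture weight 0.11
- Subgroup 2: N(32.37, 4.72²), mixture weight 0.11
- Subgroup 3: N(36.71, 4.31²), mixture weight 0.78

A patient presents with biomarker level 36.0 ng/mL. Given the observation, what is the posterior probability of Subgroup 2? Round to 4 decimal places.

0.0885

Apply Bayes' rule: the posterior for each component is proportional to its prior times its likelihood at x.
Normal densities:
  p_1 = (1/(1.31·√(2π)))·exp(−(36.0−21.72)²/(2·1.31²)) = 0.304536·exp(-59.41332) = 4.7947e-27
  p_2 = (1/(4.72·√(2π)))·exp(−(36.0−32.37)²/(2·4.72²)) = 0.084522·exp(-0.29573) = 0.062883
  p_3 = (1/(4.31·√(2π)))·exp(−(36.0−36.71)²/(2·4.31²)) = 0.092562·exp(-0.01357) = 0.0913146
Multiply by the mixture weights:
  π_1·p_1 = 0.11 × 4.7947e-27 = 5.27417e-28
  π_2·p_2 = 0.11 × 0.062883 = 0.00691713
  π_3·p_3 = 0.78 × 0.0913146 = 0.0712254
Sum: 5.27417e-28 + 0.00691713 + 0.0712254 = 0.0781425
P(Subgroup 2 | the observation) = 0.00691713 / 0.0781425 ≈ 0.0885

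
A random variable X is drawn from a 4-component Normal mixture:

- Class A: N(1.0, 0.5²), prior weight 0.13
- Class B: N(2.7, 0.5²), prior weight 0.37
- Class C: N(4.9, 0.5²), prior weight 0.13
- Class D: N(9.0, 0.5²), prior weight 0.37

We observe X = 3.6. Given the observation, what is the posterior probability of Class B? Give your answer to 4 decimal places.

Posterior ∝ prior × likelihood, so P(k | x) ∝ w_k f_k(x); normalise over all components.
Normal densities:
  L_A = (1/(0.5·√(2π)))·exp(−(3.6−1.0)²/(2·0.5²)) = 0.797885·exp(-13.52000) = 1.07221e-06
  L_B = (1/(0.5·√(2π)))·exp(−(3.6−2.7)²/(2·0.5²)) = 0.797885·exp(-1.62000) = 0.1579
  L_C = (1/(0.5·√(2π)))·exp(−(3.6−4.9)²/(2·0.5²)) = 0.797885·exp(-3.38000) = 0.0271659
  L_D = (1/(0.5·√(2π)))·exp(−(3.6−9.0)²/(2·0.5²)) = 0.797885·exp(-58.32000) = 3.74874e-26
Multiply by the mixture weights:
  w_A·L_A = 0.13 × 1.07221e-06 = 1.39387e-07
  w_B·L_B = 0.37 × 0.1579 = 0.0584231
  w_C·L_C = 0.13 × 0.0271659 = 0.00353157
  w_D·L_D = 0.37 × 3.74874e-26 = 1.38704e-26
Normaliser: 1.39387e-07 + 0.0584231 + 0.00353157 + 1.38704e-26 = 0.0619548
Responsibility of Class B: 0.0584231 / 0.0619548 ≈ 0.9430

0.9430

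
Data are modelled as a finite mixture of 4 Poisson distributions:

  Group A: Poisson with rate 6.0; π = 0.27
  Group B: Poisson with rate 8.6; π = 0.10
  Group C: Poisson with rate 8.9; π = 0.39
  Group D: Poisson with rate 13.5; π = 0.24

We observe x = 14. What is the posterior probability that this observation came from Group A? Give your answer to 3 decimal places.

Posterior ∝ prior × likelihood, so P(k | x) ∝ π_k f_k(x); normalise over all components.
Component likelihoods at x = 14:
  f_A = e^(−6.0)·6.0^14/14! = 0.00222814
  f_B = e^(−8.6)·8.6^14/14! = 0.0255645
  f_C = e^(−8.9)·8.9^14/14! = 0.0306077
  f_D = e^(−13.5)·13.5^14/14! = 0.105024
Prior × likelihood for each component:
  π_A·f_A = 0.27 × 0.00222814 = 0.000601598
  π_B·f_B = 0.10 × 0.0255645 = 0.00255645
  π_C·f_C = 0.39 × 0.0306077 = 0.011937
  π_D·f_D = 0.24 × 0.105024 = 0.0252058
Denominator: 0.000601598 + 0.00255645 + 0.011937 + 0.0252058 = 0.0403008
P(Group A | data) = 0.000601598 / 0.0403008 ≈ 0.015

0.015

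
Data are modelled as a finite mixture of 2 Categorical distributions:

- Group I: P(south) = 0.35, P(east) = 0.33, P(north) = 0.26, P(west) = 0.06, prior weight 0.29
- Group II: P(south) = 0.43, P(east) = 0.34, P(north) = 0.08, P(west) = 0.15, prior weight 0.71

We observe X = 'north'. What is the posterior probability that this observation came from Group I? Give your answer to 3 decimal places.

Posterior ∝ prior × likelihood, so P(k | x) ∝ w_k f_k(x); normalise over all components.
Component likelihoods at x = 'north':
  p_I = 0.26
  p_II = 0.08
Weight by the priors:
  w_I·p_I = 0.29 × 0.26 = 0.0754
  w_II·p_II = 0.71 × 0.08 = 0.0568
Sum: 0.0754 + 0.0568 = 0.1322
So the posterior for Group I is 0.0754 / 0.1322 ≈ 0.570.

0.570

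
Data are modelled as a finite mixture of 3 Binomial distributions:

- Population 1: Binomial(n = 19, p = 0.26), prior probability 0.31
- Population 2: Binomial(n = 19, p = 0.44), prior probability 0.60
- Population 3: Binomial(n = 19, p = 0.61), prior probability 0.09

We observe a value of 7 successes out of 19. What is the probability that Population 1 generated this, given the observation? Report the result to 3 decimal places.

0.266

Apply Bayes' rule: the posterior for each component is proportional to its prior times its likelihood at x.
Component likelihoods at x = 7 successes out of 19:
  f_1 = C(19,7)·0.26^7·0.74^12 = 50388·8.03181e-05·0.0269638 = 0.109124
  f_2 = C(19,7)·0.44^7·0.56^12 = 50388·0.00319278·0.000951166 = 0.153021
  f_3 = C(19,7)·0.61^7·0.39^12 = 50388·0.0314274·1.23816e-05 = 0.019607
Multiply by the mixture weights:
  π_1·f_1 = 0.31 × 0.109124 = 0.0338285
  π_2·f_2 = 0.60 × 0.153021 = 0.0918128
  π_3·f_3 = 0.09 × 0.019607 = 0.00176463
Sum: 0.0338285 + 0.0918128 + 0.00176463 = 0.127406
Responsibility of Population 1: 0.0338285 / 0.127406 ≈ 0.266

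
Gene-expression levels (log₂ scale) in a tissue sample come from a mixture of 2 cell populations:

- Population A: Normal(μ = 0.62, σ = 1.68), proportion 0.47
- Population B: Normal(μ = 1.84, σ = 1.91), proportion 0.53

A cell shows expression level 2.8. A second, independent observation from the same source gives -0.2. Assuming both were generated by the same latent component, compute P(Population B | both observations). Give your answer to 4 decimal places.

P(component k | x) = π_k·f_k(x) / marginal(x), where marginal(x) = Σ_j π_j·f_j(x).
Since both observations come from the same component, the likelihood for component k is f_k(x₁)·f_k(x₂).
  f_A = [(1/(1.68·√(2π)))·exp(−(2.8−0.62)²/(2·1.68²)) = 0.237466·exp(-0.84191) = 0.102321] × [0.210799] = 0.0215692
  f_B = [(1/(1.91·√(2π)))·exp(−(2.8−1.84)²/(2·1.91²)) = 0.208870·exp(-0.12631) = 0.184086] × [0.118077] = 0.0217362
Prior × likelihood for each component:
  π_A·f_A = 0.47 × 0.0215692 = 0.0101375
  π_B·f_B = 0.53 × 0.0217362 = 0.0115202
Sum: 0.0101375 + 0.0115202 = 0.0216577
So the posterior for Population B is 0.0115202 / 0.0216577 ≈ 0.5319.

0.5319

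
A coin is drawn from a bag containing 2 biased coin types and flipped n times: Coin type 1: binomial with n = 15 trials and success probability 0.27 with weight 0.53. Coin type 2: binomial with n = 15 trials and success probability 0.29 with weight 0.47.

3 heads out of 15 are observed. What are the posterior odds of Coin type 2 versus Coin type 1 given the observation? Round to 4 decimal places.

The posterior odds equal the prior odds times the likelihood ratio: (w_i/w_j)·(f_i(x)/f_j(x)).
Binomial probabilities:
  p_1 = C(15,3)·0.27^3·0.73^12 = 455·0.019683·0.022902 = 0.205105
  p_2 = C(15,3)·0.29^3·0.71^12 = 455·0.024389·0.0164097 = 0.182098
Posterior odds = (w_2·p_2) / (w_1·p_1) = (0.47·0.182098) / (0.53·0.205105) = 0.0855861 / 0.108706 ≈ 0.7873

0.7873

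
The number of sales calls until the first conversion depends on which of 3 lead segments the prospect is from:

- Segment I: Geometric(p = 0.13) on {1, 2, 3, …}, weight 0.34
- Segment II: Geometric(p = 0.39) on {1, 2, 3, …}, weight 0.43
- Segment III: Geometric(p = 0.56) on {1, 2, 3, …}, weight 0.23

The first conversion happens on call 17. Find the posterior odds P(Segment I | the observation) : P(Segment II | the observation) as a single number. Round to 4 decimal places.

77.2538

Only the two components matter; the odds are (π_i f_i(x)) / (π_j f_j(x)).
Evaluate each component's likelihood at the observed value:
  p_I = 0.13·(1−0.13)^16 = 0.13·0.107723 = 0.014004
  p_II = 0.39·(1−0.39)^16 = 0.39·0.000367517 = 0.000143332
  p_III = 0.56·(1−0.56)^16 = 0.56·1.97353e-06 = 1.10517e-06
Posterior odds = (π_I·p_I) / (π_II·p_II) = (0.34·0.014004) / (0.43·0.000143332) = 0.00476135 / 6.16326e-05 ≈ 77.2538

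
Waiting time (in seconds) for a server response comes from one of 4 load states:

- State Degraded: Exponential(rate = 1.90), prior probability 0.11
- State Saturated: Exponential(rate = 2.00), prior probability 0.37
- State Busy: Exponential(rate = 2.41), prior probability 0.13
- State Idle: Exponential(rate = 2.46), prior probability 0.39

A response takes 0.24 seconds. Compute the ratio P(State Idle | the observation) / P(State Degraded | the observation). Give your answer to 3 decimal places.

Only the two components matter; the odds are (w_i f_i(x)) / (w_j f_j(x)).
Evaluate each component's likelihood at the observed value:
  f_Degraded = 1.90·e^(−1.90·0.24) = 1.90·e^(−0.4560) = 1.20425
  f_Saturated = 2.00·e^(−2.00·0.24) = 2.00·e^(−0.4800) = 1.23757
  f_Busy = 2.41·e^(−2.41·0.24) = 2.41·e^(−0.5784) = 1.35152
  f_Idle = 2.46·e^(−2.46·0.24) = 2.46·e^(−0.5904) = 1.3631
Posterior odds = (w_Idle·f_Idle) / (w_Degraded·f_Degraded) = (0.39·1.3631) / (0.11·1.20425) = 0.531609 / 0.132467 ≈ 4.013

4.013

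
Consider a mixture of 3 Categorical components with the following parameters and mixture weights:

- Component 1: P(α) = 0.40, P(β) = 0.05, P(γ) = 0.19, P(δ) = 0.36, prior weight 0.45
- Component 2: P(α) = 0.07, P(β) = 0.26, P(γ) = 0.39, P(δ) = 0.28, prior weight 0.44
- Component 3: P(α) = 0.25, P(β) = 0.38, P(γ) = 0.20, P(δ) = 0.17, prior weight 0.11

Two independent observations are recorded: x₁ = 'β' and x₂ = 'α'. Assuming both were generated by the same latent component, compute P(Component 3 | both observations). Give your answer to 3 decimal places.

0.381

The responsibility of component k is w_k f_k(x) divided by Σ_j w_j f_j(x).
Since both observations come from the same component, the likelihood for component k is f_k(x₁)·f_k(x₂).
  f_1 = [0.05] × [0.4] = 0.02
  f_2 = [0.26] × [0.07] = 0.0182
  f_3 = [0.38] × [0.25] = 0.095
Multiply by the mixture weights:
  w_1·f_1 = 0.45 × 0.02 = 0.009
  w_2·f_2 = 0.44 × 0.0182 = 0.008008
  w_3·f_3 = 0.11 × 0.095 = 0.01045
Sum: 0.009 + 0.008008 + 0.01045 = 0.027458
P(Component 3 | data) ≈ 0.381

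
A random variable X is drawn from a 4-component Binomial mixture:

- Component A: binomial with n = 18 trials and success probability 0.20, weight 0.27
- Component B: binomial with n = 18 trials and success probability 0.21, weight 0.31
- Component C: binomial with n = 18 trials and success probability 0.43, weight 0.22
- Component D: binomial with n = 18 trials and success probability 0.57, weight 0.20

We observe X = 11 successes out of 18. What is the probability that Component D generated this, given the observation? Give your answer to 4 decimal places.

Apply Bayes' rule: the posterior for each component is proportional to its prior times its likelihood at x.
Evaluate each component's likelihood at the observed value:
  L_A = 0.000136683
  L_B = 0.00021407
  L_C = 0.0578138
  L_D = 0.178508
Prior × likelihood for each component:
  P(Z=A)·L_A = 0.27 × 0.000136683 = 3.69044e-05
  P(Z=B)·L_B = 0.31 × 0.00021407 = 6.63618e-05
  P(Z=C)·L_C = 0.22 × 0.0578138 = 0.012719
  P(Z=D)·L_D = 0.20 × 0.178508 = 0.0357016
Evidence: 3.69044e-05 + 6.63618e-05 + 0.012719 + 0.0357016 = 0.0485239
Responsibility of Component D: 0.0357016 / 0.0485239 ≈ 0.7358

0.7358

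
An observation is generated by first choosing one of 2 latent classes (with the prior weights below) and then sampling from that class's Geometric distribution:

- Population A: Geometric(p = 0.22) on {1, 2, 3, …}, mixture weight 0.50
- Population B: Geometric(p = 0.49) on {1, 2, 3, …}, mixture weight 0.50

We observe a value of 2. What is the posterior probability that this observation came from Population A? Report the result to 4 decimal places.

The responsibility of component k is π_k f_k(x) divided by Σ_j π_j f_j(x).
Geometric probabilities:
  p_A = 0.1716
  p_B = 0.2499
Weight by the priors:
  π_A·p_A = 0.50 × 0.1716 = 0.0858
  π_B·p_B = 0.50 × 0.2499 = 0.12495
Marginal: 0.0858 + 0.12495 = 0.21075
So the posterior for Population A is 0.0858 / 0.21075 ≈ 0.4071.

0.4071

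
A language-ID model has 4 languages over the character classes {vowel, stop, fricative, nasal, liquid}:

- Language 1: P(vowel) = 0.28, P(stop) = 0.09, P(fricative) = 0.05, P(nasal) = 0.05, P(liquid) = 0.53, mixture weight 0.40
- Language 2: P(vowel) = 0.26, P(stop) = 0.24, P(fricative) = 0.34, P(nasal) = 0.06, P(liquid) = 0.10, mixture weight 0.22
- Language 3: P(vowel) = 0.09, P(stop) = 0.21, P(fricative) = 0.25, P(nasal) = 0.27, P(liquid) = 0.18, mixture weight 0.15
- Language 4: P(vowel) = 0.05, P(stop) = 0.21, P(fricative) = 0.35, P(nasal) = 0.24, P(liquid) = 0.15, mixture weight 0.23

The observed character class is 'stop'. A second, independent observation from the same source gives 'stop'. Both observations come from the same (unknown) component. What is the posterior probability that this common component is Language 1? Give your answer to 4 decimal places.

0.0992

Apply Bayes' rule: the posterior for each component is proportional to its prior times its likelihood at x.
Since both observations come from the same component, the likelihood for component k is f_k(x₁)·f_k(x₂).
  f_1 = [P(stop | comp) = 0.09] × [0.09] = 0.0081
  f_2 = [P(stop | comp) = 0.24] × [0.24] = 0.0576
  f_3 = [P(stop | comp) = 0.21] × [0.21] = 0.0441
  f_4 = [P(stop | comp) = 0.21] × [0.21] = 0.0441
Weight by the priors:
  π_1·f_1 = 0.40 × 0.0081 = 0.00324
  π_2·f_2 = 0.22 × 0.0576 = 0.012672
  π_3·f_3 = 0.15 × 0.0441 = 0.006615
  π_4·f_4 = 0.23 × 0.0441 = 0.010143
Denominator: 0.00324 + 0.012672 + 0.006615 + 0.010143 = 0.03267
P(Language 1 | x₁,x₂) ≈ 0.0992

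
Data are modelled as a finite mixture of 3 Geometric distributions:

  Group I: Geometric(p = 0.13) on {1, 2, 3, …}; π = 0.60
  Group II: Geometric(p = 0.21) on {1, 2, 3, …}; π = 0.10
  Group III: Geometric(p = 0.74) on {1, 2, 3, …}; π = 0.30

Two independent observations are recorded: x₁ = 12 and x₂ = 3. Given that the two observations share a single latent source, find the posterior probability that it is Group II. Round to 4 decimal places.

0.1104

Apply Bayes' rule: the posterior for each component is proportional to its prior times its likelihood at x.
Since both observations come from the same component, the likelihood for component k is f_k(x₁)·f_k(x₂).
  p_I = [0.0280967] × [0.098397] = 0.00276463
  p_II = [0.0157079] × [0.131061] = 0.00205869
  p_III = [2.71605e-07] × [0.050024] = 1.35868e-08
Weight by the priors:
  π_I·p_I = 0.60 × 0.00276463 = 0.00165878
  π_II·p_II = 0.10 × 0.00205869 = 0.000205869
  π_III·p_III = 0.30 × 1.35868e-08 = 4.07604e-09
Denominator: 0.00165878 + 0.000205869 + 4.07604e-09 = 0.00186465
So the posterior for Group II is 0.000205869 / 0.00186465 ≈ 0.1104.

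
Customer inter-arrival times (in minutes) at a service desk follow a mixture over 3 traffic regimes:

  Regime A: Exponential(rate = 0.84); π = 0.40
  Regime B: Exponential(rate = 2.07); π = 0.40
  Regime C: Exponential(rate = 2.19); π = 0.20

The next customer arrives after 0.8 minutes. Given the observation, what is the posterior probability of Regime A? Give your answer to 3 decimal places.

0.423

The responsibility of component k is w_k f_k(x) divided by Σ_j w_j f_j(x).
Exponential densities:
  f_A = 0.84·e^(−0.84·0.8) = 0.84·e^(−0.6720) = 0.428976
  f_B = 2.07·e^(−2.07·0.8) = 2.07·e^(−1.6560) = 0.395165
  f_C = 2.19·e^(−2.19·0.8) = 2.19·e^(−1.7520) = 0.379805
Multiply by the mixture weights:
  w_A·f_A = 0.40 × 0.428976 = 0.171591
  w_B·f_B = 0.40 × 0.395165 = 0.158066
  w_C·f_C = 0.20 × 0.379805 = 0.0759609
Evidence: 0.171591 + 0.158066 + 0.0759609 = 0.405618
P(Regime A | 0.8 minutes) ≈ 0.423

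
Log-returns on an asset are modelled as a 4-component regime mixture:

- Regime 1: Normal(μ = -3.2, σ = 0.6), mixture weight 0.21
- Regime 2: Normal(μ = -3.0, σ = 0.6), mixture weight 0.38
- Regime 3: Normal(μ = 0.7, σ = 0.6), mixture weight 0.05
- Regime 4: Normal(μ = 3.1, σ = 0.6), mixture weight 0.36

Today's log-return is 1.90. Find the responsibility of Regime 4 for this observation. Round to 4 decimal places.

Posterior ∝ prior × likelihood, so P(k | x) ∝ P(Z=k) f_k(x); normalise over all components.
Evaluate each component's likelihood at the observed value:
  f_1 = 1.36104e-16
  f_2 = 2.18899e-15
  f_3 = 0.0899849
  f_4 = 0.0899849
Weight by the priors:
  P(Z=1)·f_1 = 0.21 × 1.36104e-16 = 2.85818e-17
  P(Z=2)·f_2 = 0.38 × 2.18899e-15 = 8.31817e-16
  P(Z=3)·f_3 = 0.05 × 0.0899849 = 0.00449925
  P(Z=4)·f_4 = 0.36 × 0.0899849 = 0.0323946
Normaliser: 2.85818e-17 + 8.31817e-16 + 0.00449925 + 0.0323946 = 0.0368938
P(Regime 4 | data) = 0.0323946 / 0.0368938 ≈ 0.8780

0.8780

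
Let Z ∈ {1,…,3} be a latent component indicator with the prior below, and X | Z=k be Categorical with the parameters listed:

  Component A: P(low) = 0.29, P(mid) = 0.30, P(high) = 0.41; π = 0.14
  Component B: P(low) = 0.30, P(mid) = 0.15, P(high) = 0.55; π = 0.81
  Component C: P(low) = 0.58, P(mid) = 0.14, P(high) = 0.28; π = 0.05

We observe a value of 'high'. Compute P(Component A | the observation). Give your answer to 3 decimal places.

0.111

P(component k | x) = π_k·f_k(x) / marginal(x), where marginal(x) = Σ_j π_j·f_j(x).
Component likelihoods at x = 'high':
  p_A = P(high | comp) = 0.41
  p_B = P(high | comp) = 0.55
  p_C = P(high | comp) = 0.28
Prior × likelihood for each component:
  π_A·p_A = 0.14 × 0.41 = 0.0574
  π_B·p_B = 0.81 × 0.55 = 0.4455
  π_C·p_C = 0.05 × 0.28 = 0.014
Marginal: 0.0574 + 0.4455 + 0.014 = 0.5169
Responsibility of Component A: 0.0574 / 0.5169 ≈ 0.111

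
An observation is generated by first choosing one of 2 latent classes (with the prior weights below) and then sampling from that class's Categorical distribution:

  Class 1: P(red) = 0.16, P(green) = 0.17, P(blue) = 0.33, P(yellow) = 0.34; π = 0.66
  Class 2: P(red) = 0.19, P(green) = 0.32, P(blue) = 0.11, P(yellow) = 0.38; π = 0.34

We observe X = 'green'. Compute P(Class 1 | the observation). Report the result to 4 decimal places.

0.5077

Apply Bayes' rule: the posterior for each component is proportional to its prior times its likelihood at x.
Component likelihoods at x = 'green':
  p_1 = 0.17
  p_2 = 0.32
Weight by the priors:
  π_1·p_1 = 0.66 × 0.17 = 0.1122
  π_2·p_2 = 0.34 × 0.32 = 0.1088
Marginal: 0.1122 + 0.1088 = 0.221
P(Class 1 | x) = 0.1122 / 0.221 ≈ 0.5077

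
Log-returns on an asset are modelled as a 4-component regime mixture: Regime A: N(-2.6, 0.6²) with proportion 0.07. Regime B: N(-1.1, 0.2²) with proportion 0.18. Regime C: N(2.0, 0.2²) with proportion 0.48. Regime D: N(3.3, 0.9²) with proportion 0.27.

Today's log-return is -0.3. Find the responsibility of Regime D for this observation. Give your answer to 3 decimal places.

0.211

By Bayes' theorem, P(k | x) = P(Z=k) f_k(x) / Σ_j P(Z=j) f_j(x).
Normal densities:
  f_A = 0.000428451
  f_B = 0.000669151
  f_C = 3.82083e-29
  f_D = 0.0001487
Unnormalised posteriors:
  P(Z=A)·f_A = 0.07 × 0.000428451 = 2.99915e-05
  P(Z=B)·f_B = 0.18 × 0.000669151 = 0.000120447
  P(Z=C)·f_C = 0.48 × 3.82083e-29 = 1.834e-29
  P(Z=D)·f_D = 0.27 × 0.0001487 = 4.01491e-05
Evidence: 2.99915e-05 + 0.000120447 + 1.834e-29 + 4.01491e-05 = 0.000190588
Responsibility of Regime D: 4.01491e-05 / 0.000190588 ≈ 0.211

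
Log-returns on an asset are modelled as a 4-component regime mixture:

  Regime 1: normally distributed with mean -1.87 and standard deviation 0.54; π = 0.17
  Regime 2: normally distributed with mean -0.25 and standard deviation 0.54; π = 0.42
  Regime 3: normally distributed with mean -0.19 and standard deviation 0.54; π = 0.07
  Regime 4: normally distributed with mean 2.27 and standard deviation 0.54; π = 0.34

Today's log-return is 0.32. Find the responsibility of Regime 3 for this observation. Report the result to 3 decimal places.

Posterior ∝ prior × likelihood, so P(k | x) ∝ w_k f_k(x); normalise over all components.
Normal densities:
  f_1 = (1/(0.54·√(2π)))·exp(−(0.32−-1.87)²/(2·0.54²)) = 0.738782·exp(-8.22377) = 0.000198144
  f_2 = (1/(0.54·√(2π)))·exp(−(0.32−-0.25)²/(2·0.54²)) = 0.738782·exp(-0.55710) = 0.423225
  f_3 = (1/(0.54·√(2π)))·exp(−(0.32−-0.19)²/(2·0.54²)) = 0.738782·exp(-0.44599) = 0.472962
  f_4 = (1/(0.54·√(2π)))·exp(−(0.32−2.27)²/(2·0.54²)) = 0.738782·exp(-6.52006) = 0.00108865
Prior × likelihood for each component:
  w_1·f_1 = 0.17 × 0.000198144 = 3.36844e-05
  w_2·f_2 = 0.42 × 0.423225 = 0.177755
  w_3·f_3 = 0.07 × 0.472962 = 0.0331073
  w_4·f_4 = 0.34 × 0.00108865 = 0.000370142
Marginal: 3.36844e-05 + 0.177755 + 0.0331073 + 0.000370142 = 0.211266
P(Regime 3 | x) ≈ 0.157

0.157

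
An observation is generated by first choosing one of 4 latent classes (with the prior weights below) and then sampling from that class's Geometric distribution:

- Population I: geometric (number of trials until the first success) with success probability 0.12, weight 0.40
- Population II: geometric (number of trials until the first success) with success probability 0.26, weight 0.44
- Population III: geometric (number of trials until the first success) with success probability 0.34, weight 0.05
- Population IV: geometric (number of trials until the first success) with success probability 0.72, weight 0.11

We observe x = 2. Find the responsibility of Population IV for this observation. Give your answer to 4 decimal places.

P(component k | x) = π_k·f_k(x) / marginal(x), where marginal(x) = Σ_j π_j·f_j(x).
Evaluate each component's likelihood at the observed value:
  f_I = 0.12·(1−0.12)^1 = 0.12·0.88 = 0.1056
  f_II = 0.26·(1−0.26)^1 = 0.26·0.74 = 0.1924
  f_III = 0.34·(1−0.34)^1 = 0.34·0.66 = 0.2244
  f_IV = 0.72·(1−0.72)^1 = 0.72·0.28 = 0.2016
Weight by the priors:
  π_I·f_I = 0.40 × 0.1056 = 0.04224
  π_II·f_II = 0.44 × 0.1924 = 0.084656
  π_III·f_III = 0.05 × 0.2244 = 0.01122
  π_IV·f_IV = 0.11 × 0.2016 = 0.022176
Marginal: 0.04224 + 0.084656 + 0.01122 + 0.022176 = 0.160292
P(Population IV | 2) ≈ 0.1383

0.1383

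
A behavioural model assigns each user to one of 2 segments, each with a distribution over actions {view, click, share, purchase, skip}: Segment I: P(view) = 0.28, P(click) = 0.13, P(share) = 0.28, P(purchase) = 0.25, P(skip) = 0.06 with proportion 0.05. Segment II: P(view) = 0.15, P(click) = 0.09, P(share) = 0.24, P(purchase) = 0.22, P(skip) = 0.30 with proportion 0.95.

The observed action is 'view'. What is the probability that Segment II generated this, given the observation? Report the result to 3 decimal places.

By Bayes' theorem, P(k | x) = π_k f_k(x) / Σ_j π_j f_j(x).
Evaluate each component's likelihood at the observed value:
  p_I = 0.28
  p_II = 0.15
Prior × likelihood for each component:
  π_I·p_I = 0.05 × 0.28 = 0.014
  π_II·p_II = 0.95 × 0.15 = 0.1425
Evidence: 0.014 + 0.1425 = 0.1565
Responsibility of Segment II: 0.1425 / 0.1565 ≈ 0.911

0.911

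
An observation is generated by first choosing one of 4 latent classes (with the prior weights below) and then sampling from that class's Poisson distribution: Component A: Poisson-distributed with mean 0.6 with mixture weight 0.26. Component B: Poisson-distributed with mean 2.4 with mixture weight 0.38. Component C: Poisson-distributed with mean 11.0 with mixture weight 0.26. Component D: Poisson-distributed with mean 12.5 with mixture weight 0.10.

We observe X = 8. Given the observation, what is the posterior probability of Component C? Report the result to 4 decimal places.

P(component k | x) = π_k·f_k(x) / marginal(x), where marginal(x) = Σ_j π_j·f_j(x).
Poisson probabilities:
  f_A = e^(−0.6)·0.6^8/8! = 2.28619e-07
  f_B = e^(−2.4)·2.4^8/8! = 0.00247664
  f_C = e^(−11.0)·11.0^8/8! = 0.0887936
  f_D = e^(−12.5)·12.5^8/8! = 0.0550907
Unnormalised posteriors:
  π_A·f_A = 0.26 × 2.28619e-07 = 5.9441e-08
  π_B·f_B = 0.38 × 0.00247664 = 0.000941123
  π_C·f_C = 0.26 × 0.0887936 = 0.0230863
  π_D·f_D = 0.10 × 0.0550907 = 0.00550907
Sum: 5.9441e-08 + 0.000941123 + 0.0230863 + 0.00550907 = 0.0295366
So the posterior for Component C is 0.0230863 / 0.0295366 ≈ 0.7816.

0.7816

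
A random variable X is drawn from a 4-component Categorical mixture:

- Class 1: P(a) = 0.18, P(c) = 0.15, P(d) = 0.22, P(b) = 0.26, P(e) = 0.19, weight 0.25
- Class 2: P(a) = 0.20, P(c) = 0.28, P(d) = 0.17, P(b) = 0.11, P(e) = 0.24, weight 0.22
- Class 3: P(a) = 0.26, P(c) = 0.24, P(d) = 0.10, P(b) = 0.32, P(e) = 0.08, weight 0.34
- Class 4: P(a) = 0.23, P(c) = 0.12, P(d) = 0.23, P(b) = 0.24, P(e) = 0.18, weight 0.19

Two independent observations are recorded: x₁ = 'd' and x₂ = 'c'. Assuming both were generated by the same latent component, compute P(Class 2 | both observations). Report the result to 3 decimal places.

Apply Bayes' rule: the posterior for each component is proportional to its prior times its likelihood at x.
Since both observations come from the same component, the likelihood for component k is f_k(x₁)·f_k(x₂).
  L_1 = [P(d | comp) = 0.22] × [0.15] = 0.033
  L_2 = [P(d | comp) = 0.17] × [0.28] = 0.0476
  L_3 = [P(d | comp) = 0.10] × [0.24] = 0.024
  L_4 = [P(d | comp) = 0.23] × [0.12] = 0.0276
Weight by the priors:
  π_1·L_1 = 0.25 × 0.033 = 0.00825
  π_2·L_2 = 0.22 × 0.0476 = 0.010472
  π_3·L_3 = 0.34 × 0.024 = 0.00816
  π_4·L_4 = 0.19 × 0.0276 = 0.005244
Marginal: 0.00825 + 0.010472 + 0.00816 + 0.005244 = 0.032126
So the posterior for Class 2 is 0.010472 / 0.032126 ≈ 0.326.

0.326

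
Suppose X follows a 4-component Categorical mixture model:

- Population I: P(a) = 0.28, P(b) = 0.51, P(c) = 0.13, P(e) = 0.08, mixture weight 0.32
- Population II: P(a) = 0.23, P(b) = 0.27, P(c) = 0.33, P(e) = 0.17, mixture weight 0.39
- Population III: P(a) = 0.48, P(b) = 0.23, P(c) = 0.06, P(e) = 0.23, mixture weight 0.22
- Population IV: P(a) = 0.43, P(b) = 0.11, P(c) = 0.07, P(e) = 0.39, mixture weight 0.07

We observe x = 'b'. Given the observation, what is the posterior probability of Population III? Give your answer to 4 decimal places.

P(component k | x) = w_k·f_k(x) / marginal(x), where marginal(x) = Σ_j w_j·f_j(x).
Categorical probabilities:
  p_I = P(b | comp) = 0.51
  p_II = P(b | comp) = 0.27
  p_III = P(b | comp) = 0.23
  p_IV = P(b | comp) = 0.11
Multiply by the mixture weights:
  w_I·p_I = 0.32 × 0.51 = 0.1632
  w_II·p_II = 0.39 × 0.27 = 0.1053
  w_III·p_III = 0.22 × 0.23 = 0.0506
  w_IV·p_IV = 0.07 × 0.11 = 0.0077
Normaliser: 0.1632 + 0.1053 + 0.0506 + 0.0077 = 0.3268
So the posterior for Population III is 0.0506 / 0.3268 ≈ 0.1548.

0.1548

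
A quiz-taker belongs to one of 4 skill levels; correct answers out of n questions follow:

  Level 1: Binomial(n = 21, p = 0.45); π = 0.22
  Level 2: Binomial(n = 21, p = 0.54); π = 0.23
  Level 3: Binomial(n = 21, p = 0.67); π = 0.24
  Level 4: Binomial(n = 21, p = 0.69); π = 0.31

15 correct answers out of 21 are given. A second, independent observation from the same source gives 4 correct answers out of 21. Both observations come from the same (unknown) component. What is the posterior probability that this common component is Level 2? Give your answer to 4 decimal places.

0.3483

The responsibility of component k is w_k f_k(x) divided by Σ_j w_j f_j(x).
Since both observations come from the same component, the likelihood for component k is f_k(x₁)·f_k(x₂).
  L_1 = [C(21,15)·0.45^15·0.55^6 = 54264·6.2833e-06·0.0276806 = 0.00943791] × [0.00946411] = 8.93214e-05
  L_2 = [C(21,15)·0.54^15·0.46^6 = 54264·9.68069e-05·0.0094743 = 0.0497697] × [0.000940854] = 4.6826e-05
  L_3 = [C(21,15)·0.67^15·0.33^6 = 54264·0.00246106·0.00129147 = 0.172472] × [7.87228e-06] = 1.35774e-06
  L_4 = [C(21,15)·0.69^15·0.31^6 = 54264·0.00382592·0.000887504 = 0.184255] × [3.05921e-06] = 5.63674e-07
Prior × likelihood for each component:
  w_1·L_1 = 0.22 × 8.93214e-05 = 1.96507e-05
  w_2·L_2 = 0.23 × 4.6826e-05 = 1.077e-05
  w_3·L_3 = 0.24 × 1.35774e-06 = 3.25859e-07
  w_4·L_4 = 0.31 × 5.63674e-07 = 1.74739e-07
Denominator: 1.96507e-05 + 1.077e-05 + 3.25859e-07 + 1.74739e-07 = 3.09213e-05
Responsibility of Level 2: 1.077e-05 / 3.09213e-05 ≈ 0.3483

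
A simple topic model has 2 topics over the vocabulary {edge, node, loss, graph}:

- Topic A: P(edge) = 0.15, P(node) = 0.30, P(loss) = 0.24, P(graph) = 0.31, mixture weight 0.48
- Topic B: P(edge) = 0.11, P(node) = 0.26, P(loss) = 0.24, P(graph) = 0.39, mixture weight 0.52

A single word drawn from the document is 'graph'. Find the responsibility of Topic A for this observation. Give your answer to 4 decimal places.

0.4232

By Bayes' theorem, P(k | x) = π_k f_k(x) / Σ_j π_j f_j(x).
Categorical probabilities:
  L_A = 0.31
  L_B = 0.39
Multiply by the mixture weights:
  π_A·L_A = 0.48 × 0.31 = 0.1488
  π_B·L_B = 0.52 × 0.39 = 0.2028
Evidence: 0.1488 + 0.2028 = 0.3516
P(Topic A | data) = 0.1488 / 0.3516 ≈ 0.4232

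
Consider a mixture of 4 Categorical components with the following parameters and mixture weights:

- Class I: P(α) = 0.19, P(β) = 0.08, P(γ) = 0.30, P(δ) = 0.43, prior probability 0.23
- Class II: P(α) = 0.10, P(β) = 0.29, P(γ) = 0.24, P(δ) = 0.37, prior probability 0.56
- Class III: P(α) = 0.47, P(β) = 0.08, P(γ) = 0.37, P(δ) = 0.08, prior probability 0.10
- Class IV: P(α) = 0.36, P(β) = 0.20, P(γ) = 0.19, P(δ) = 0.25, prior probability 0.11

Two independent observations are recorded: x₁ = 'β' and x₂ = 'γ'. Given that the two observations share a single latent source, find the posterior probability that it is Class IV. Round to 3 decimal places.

Posterior ∝ prior × likelihood, so P(k | x) ∝ π_k f_k(x); normalise over all components.
Since both observations come from the same component, the likelihood for component k is f_k(x₁)·f_k(x₂).
  f_I = [P(β | comp) = 0.08] × [0.3] = 0.024
  f_II = [P(β | comp) = 0.29] × [0.24] = 0.0696
  f_III = [P(β | comp) = 0.08] × [0.37] = 0.0296
  f_IV = [P(β | comp) = 0.20] × [0.19] = 0.038
Prior × likelihood for each component:
  π_I·f_I = 0.23 × 0.024 = 0.00552
  π_II·f_II = 0.56 × 0.0696 = 0.038976
  π_III·f_III = 0.10 × 0.0296 = 0.00296
  π_IV·f_IV = 0.11 × 0.038 = 0.00418
Normaliser: 0.00552 + 0.038976 + 0.00296 + 0.00418 = 0.051636
So the posterior for Class IV is 0.00418 / 0.051636 ≈ 0.081.

0.081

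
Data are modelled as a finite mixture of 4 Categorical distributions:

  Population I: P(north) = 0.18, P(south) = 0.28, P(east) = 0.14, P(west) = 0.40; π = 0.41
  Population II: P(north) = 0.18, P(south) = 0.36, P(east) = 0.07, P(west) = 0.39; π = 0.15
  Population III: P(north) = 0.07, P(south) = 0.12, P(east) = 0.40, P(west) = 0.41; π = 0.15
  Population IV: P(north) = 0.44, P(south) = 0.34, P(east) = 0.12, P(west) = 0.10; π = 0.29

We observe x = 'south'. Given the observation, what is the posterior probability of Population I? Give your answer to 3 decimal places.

0.402

Apply Bayes' rule: the posterior for each component is proportional to its prior times its likelihood at x.
Evaluate each component's likelihood at the observed value:
  f_I = P(south | comp) = 0.28
  f_II = P(south | comp) = 0.36
  f_III = P(south | comp) = 0.12
  f_IV = P(south | comp) = 0.34
Multiply by the mixture weights:
  π_I·f_I = 0.41 × 0.28 = 0.1148
  π_II·f_II = 0.15 × 0.36 = 0.054
  π_III·f_III = 0.15 × 0.12 = 0.018
  π_IV·f_IV = 0.29 × 0.34 = 0.0986
Marginal: 0.1148 + 0.054 + 0.018 + 0.0986 = 0.2854
Responsibility of Population I: 0.1148 / 0.2854 ≈ 0.402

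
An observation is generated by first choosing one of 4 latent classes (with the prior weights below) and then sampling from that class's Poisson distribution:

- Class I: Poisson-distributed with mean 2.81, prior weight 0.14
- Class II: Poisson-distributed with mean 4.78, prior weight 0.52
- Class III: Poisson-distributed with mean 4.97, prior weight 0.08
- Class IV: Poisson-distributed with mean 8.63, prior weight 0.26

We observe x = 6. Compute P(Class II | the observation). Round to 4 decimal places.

Apply Bayes' rule: the posterior for each component is proportional to its prior times its likelihood at x.
Poisson probabilities:
  f_I = 0.0411659
  f_II = 0.139094
  f_III = 0.145332
  f_IV = 0.102511
Multiply by the mixture weights:
  π_I·f_I = 0.14 × 0.0411659 = 0.00576323
  π_II·f_II = 0.52 × 0.139094 = 0.0723287
  π_III·f_III = 0.08 × 0.145332 = 0.0116266
  π_IV·f_IV = 0.26 × 0.102511 = 0.0266529
Normaliser: 0.00576323 + 0.0723287 + 0.0116266 + 0.0266529 = 0.116371
P(Class II | x) ≈ 0.6215

0.6215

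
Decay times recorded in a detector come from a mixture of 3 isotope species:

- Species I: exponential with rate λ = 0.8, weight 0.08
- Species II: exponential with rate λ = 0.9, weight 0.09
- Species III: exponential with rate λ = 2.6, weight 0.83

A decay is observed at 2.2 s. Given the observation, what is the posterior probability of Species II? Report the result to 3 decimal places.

The responsibility of component k is P(Z=k) f_k(x) divided by Σ_j P(Z=j) f_j(x).
Evaluate each component's likelihood at the observed value:
  f_I = 0.8·e^(−0.8·2.2) = 0.8·e^(−1.7600) = 0.137636
  f_II = 0.9·e^(−0.9·2.2) = 0.9·e^(−1.9800) = 0.124262
  f_III = 2.6·e^(−2.6·2.2) = 2.6·e^(−5.7200) = 0.00852725
Weight by the priors:
  P(Z=I)·f_I = 0.08 × 0.137636 = 0.0110109
  P(Z=II)·f_II = 0.09 × 0.124262 = 0.0111836
  P(Z=III)·f_III = 0.83 × 0.00852725 = 0.00707762
Denominator: 0.0110109 + 0.0111836 + 0.00707762 = 0.0292721
P(Species II | data) = 0.0111836 / 0.0292721 ≈ 0.382

0.382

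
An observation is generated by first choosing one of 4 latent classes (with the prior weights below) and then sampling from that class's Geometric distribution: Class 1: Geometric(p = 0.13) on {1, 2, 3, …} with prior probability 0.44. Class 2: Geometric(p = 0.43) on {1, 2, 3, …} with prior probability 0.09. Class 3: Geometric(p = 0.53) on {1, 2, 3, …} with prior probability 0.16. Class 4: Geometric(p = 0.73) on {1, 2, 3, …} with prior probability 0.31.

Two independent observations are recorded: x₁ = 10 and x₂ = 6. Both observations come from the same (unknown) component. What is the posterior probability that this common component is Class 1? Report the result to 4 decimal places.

0.9929

Posterior ∝ prior × likelihood, so P(k | x) ∝ π_k f_k(x); normalise over all components.
Since both observations come from the same component, the likelihood for component k is f_k(x₁)·f_k(x₂).
  f_1 = [0.0371207] × [0.0647947] = 0.00240523
  f_2 = [0.00273113] × [0.0258728] = 7.06618e-05
  f_3 = [0.000593139] × [0.0121553] = 7.20978e-06
  f_4 = [5.56669e-06] × [0.00104747] = 5.83094e-09
Prior × likelihood for each component:
  π_1·f_1 = 0.44 × 0.00240523 = 0.0010583
  π_2·f_2 = 0.09 × 7.06618e-05 = 6.35956e-06
  π_3·f_3 = 0.16 × 7.20978e-06 = 1.15356e-06
  π_4·f_4 = 0.31 × 5.83094e-09 = 1.80759e-09
Denominator: 0.0010583 + 6.35956e-06 + 1.15356e-06 + 1.80759e-09 = 0.00106582
Responsibility of Class 1: 0.0010583 / 0.00106582 ≈ 0.9929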